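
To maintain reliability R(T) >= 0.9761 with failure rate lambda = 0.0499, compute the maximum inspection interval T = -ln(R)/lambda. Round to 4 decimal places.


R_target = 0.9761
lambda = 0.0499
-ln(0.9761) = 0.0242
T = 0.0242 / 0.0499
T = 0.4848

0.4848


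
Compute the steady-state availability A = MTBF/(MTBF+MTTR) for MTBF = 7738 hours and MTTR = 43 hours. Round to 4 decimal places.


MTBF = 7738
MTTR = 43
MTBF + MTTR = 7781
A = 7738 / 7781
A = 0.9945

0.9945


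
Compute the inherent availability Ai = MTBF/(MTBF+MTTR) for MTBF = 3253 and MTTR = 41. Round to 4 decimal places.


MTBF = 3253
MTTR = 41
MTBF + MTTR = 3294
Ai = 3253 / 3294
Ai = 0.9876

0.9876


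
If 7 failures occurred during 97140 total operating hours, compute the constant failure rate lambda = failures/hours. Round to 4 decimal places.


failures = 7
total_hours = 97140
lambda = 7 / 97140
lambda = 0.0001

0.0001


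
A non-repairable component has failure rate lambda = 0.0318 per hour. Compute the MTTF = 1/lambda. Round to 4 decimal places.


lambda = 0.0318
MTTF = 1 / 0.0318
MTTF = 31.4465

31.4465


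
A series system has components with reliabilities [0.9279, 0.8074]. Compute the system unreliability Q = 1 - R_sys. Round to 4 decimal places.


Components: [0.9279, 0.8074]
After component 1: product = 0.9279
After component 2: product = 0.7492
R_sys = 0.7492
Q = 1 - 0.7492 = 0.2508

0.2508


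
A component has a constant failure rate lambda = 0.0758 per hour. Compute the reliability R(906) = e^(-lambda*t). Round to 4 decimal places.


lambda = 0.0758
t = 906
lambda * t = 68.6748
R(t) = e^(-68.6748)
R(t) = 0.0

0.0


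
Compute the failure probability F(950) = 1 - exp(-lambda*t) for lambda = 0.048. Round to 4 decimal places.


lambda = 0.048, t = 950
lambda * t = 45.6
exp(-45.6) = 0.0
F(t) = 1 - 0.0
F(t) = 1.0

1.0


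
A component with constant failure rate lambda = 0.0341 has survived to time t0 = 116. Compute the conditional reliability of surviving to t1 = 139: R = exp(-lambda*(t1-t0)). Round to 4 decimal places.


lambda = 0.0341
t0 = 116, t1 = 139
t1 - t0 = 23
lambda * (t1-t0) = 0.0341 * 23 = 0.7843
R = exp(-0.7843)
R = 0.4564

0.4564


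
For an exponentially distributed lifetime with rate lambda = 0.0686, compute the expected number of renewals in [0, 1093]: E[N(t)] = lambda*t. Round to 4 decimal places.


lambda = 0.0686
t = 1093
E[N(t)] = lambda * t
E[N(t)] = 0.0686 * 1093
E[N(t)] = 74.9798

74.9798


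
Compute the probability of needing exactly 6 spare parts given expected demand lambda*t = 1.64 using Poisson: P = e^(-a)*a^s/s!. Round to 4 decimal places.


a = 1.64, s = 6
e^(-a) = e^(-1.64) = 0.194
a^s = 1.64^6 = 19.4564
s! = 720
P = 0.194 * 19.4564 / 720
P = 0.0052

0.0052


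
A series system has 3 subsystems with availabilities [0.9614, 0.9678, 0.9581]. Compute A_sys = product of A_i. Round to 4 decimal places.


Subsystems: [0.9614, 0.9678, 0.9581]
After subsystem 1 (A=0.9614): product = 0.9614
After subsystem 2 (A=0.9678): product = 0.9304
After subsystem 3 (A=0.9581): product = 0.8915
A_sys = 0.8915

0.8915


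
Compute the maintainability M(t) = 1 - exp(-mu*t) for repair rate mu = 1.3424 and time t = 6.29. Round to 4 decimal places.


mu = 1.3424, t = 6.29
mu * t = 1.3424 * 6.29 = 8.4437
exp(-8.4437) = 0.0002
M(t) = 1 - 0.0002
M(t) = 0.9998

0.9998


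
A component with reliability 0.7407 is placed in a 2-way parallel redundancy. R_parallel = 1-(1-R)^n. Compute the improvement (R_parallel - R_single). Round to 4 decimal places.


R_single = 0.7407, n = 2
1 - R_single = 0.2593
(1 - R_single)^n = 0.2593^2 = 0.0672
R_parallel = 1 - 0.0672 = 0.9328
Improvement = 0.9328 - 0.7407
Improvement = 0.1921

0.1921


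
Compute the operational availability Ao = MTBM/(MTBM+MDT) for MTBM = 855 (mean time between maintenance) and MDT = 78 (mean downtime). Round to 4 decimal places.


MTBM = 855
MDT = 78
MTBM + MDT = 933
Ao = 855 / 933
Ao = 0.9164

0.9164


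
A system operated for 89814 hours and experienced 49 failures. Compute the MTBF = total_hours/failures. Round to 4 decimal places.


total_hours = 89814
failures = 49
MTBF = 89814 / 49
MTBF = 1832.9388

1832.9388


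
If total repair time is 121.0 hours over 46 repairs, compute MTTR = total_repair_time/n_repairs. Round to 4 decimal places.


total_repair_time = 121.0
n_repairs = 46
MTTR = 121.0 / 46
MTTR = 2.6304

2.6304


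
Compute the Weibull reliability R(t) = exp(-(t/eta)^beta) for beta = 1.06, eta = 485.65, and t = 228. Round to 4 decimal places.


beta = 1.06, eta = 485.65, t = 228
t/eta = 228 / 485.65 = 0.4695
(t/eta)^beta = 0.4695^1.06 = 0.4487
R(t) = exp(-0.4487)
R(t) = 0.6385

0.6385


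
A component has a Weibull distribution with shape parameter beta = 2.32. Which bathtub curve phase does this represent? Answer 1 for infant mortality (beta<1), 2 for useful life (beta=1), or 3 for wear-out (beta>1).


beta = 2.32
Compare beta to 1:
beta < 1 => infant mortality (phase 1)
beta = 1 => useful life (phase 2)
beta > 1 => wear-out (phase 3)
Since beta = 2.32, this is wear-out (increasing failure rate)
Phase = 3

3


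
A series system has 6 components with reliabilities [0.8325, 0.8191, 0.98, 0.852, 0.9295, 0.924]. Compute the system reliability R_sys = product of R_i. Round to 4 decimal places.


Components: [0.8325, 0.8191, 0.98, 0.852, 0.9295, 0.924]
After component 1 (R=0.8325): product = 0.8325
After component 2 (R=0.8191): product = 0.6819
After component 3 (R=0.98): product = 0.6683
After component 4 (R=0.852): product = 0.5694
After component 5 (R=0.9295): product = 0.5292
After component 6 (R=0.924): product = 0.489
R_sys = 0.489

0.489


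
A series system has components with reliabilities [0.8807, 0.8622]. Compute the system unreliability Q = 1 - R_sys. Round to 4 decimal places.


Components: [0.8807, 0.8622]
After component 1: product = 0.8807
After component 2: product = 0.7593
R_sys = 0.7593
Q = 1 - 0.7593 = 0.2407

0.2407


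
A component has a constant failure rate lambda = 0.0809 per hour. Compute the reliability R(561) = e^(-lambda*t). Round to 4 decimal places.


lambda = 0.0809
t = 561
lambda * t = 45.3849
R(t) = e^(-45.3849)
R(t) = 0.0

0.0


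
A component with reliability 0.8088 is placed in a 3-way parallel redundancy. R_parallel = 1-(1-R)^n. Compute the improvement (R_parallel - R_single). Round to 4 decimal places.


R_single = 0.8088, n = 3
1 - R_single = 0.1912
(1 - R_single)^n = 0.1912^3 = 0.007
R_parallel = 1 - 0.007 = 0.993
Improvement = 0.993 - 0.8088
Improvement = 0.1842

0.1842


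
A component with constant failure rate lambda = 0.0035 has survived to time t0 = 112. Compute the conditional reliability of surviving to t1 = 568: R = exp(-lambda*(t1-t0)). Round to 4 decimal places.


lambda = 0.0035
t0 = 112, t1 = 568
t1 - t0 = 456
lambda * (t1-t0) = 0.0035 * 456 = 1.596
R = exp(-1.596)
R = 0.2027

0.2027


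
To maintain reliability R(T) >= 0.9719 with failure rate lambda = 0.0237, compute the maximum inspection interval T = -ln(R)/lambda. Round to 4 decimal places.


R_target = 0.9719
lambda = 0.0237
-ln(0.9719) = 0.0285
T = 0.0285 / 0.0237
T = 1.2026

1.2026


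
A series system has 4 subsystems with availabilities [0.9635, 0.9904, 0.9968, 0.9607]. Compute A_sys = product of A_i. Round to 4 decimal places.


Subsystems: [0.9635, 0.9904, 0.9968, 0.9607]
After subsystem 1 (A=0.9635): product = 0.9635
After subsystem 2 (A=0.9904): product = 0.9543
After subsystem 3 (A=0.9968): product = 0.9512
After subsystem 4 (A=0.9607): product = 0.9138
A_sys = 0.9138

0.9138


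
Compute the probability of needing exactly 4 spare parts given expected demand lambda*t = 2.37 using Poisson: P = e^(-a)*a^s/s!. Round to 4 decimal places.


a = 2.37, s = 4
e^(-a) = e^(-2.37) = 0.0935
a^s = 2.37^4 = 31.5496
s! = 24
P = 0.0935 * 31.5496 / 24
P = 0.1229

0.1229


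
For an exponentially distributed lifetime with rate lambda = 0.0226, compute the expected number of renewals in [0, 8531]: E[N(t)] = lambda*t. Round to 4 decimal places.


lambda = 0.0226
t = 8531
E[N(t)] = lambda * t
E[N(t)] = 0.0226 * 8531
E[N(t)] = 192.8006

192.8006


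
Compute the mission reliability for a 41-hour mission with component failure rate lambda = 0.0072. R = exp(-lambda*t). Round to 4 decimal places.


lambda = 0.0072
mission_time = 41
lambda * t = 0.0072 * 41 = 0.2952
R = exp(-0.2952)
R = 0.7444

0.7444


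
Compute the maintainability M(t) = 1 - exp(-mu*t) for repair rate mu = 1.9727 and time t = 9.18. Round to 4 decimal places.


mu = 1.9727, t = 9.18
mu * t = 1.9727 * 9.18 = 18.1094
exp(-18.1094) = 0.0
M(t) = 1 - 0.0
M(t) = 1.0

1.0


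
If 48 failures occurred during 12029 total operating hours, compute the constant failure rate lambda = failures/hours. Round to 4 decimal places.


failures = 48
total_hours = 12029
lambda = 48 / 12029
lambda = 0.004

0.004


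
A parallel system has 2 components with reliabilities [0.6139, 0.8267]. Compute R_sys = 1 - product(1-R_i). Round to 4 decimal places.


Components: [0.6139, 0.8267]
(1 - 0.6139) = 0.3861, running product = 0.3861
(1 - 0.8267) = 0.1733, running product = 0.0669
Product of (1-R_i) = 0.0669
R_sys = 1 - 0.0669 = 0.9331

0.9331


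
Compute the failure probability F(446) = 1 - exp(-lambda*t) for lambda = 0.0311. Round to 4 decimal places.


lambda = 0.0311, t = 446
lambda * t = 13.8706
exp(-13.8706) = 0.0
F(t) = 1 - 0.0
F(t) = 1.0

1.0


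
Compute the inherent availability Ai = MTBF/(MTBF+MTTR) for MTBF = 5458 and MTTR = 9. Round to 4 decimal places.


MTBF = 5458
MTTR = 9
MTBF + MTTR = 5467
Ai = 5458 / 5467
Ai = 0.9984

0.9984


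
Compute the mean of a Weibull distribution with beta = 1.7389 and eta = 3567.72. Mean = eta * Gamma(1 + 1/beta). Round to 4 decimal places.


beta = 1.7389, eta = 3567.72
1/beta = 0.5751
1 + 1/beta = 1.5751
Gamma(1.5751) = 0.891
Mean = 3567.72 * 0.891
Mean = 3178.6668

3178.6668


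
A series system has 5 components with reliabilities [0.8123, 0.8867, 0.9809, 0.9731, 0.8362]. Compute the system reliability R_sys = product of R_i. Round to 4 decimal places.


Components: [0.8123, 0.8867, 0.9809, 0.9731, 0.8362]
After component 1 (R=0.8123): product = 0.8123
After component 2 (R=0.8867): product = 0.7203
After component 3 (R=0.9809): product = 0.7065
After component 4 (R=0.9731): product = 0.6875
After component 5 (R=0.8362): product = 0.5749
R_sys = 0.5749

0.5749


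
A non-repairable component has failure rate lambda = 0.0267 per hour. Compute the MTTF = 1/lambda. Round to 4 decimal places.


lambda = 0.0267
MTTF = 1 / 0.0267
MTTF = 37.4532

37.4532


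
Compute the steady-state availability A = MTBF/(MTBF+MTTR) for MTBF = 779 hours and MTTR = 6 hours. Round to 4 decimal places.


MTBF = 779
MTTR = 6
MTBF + MTTR = 785
A = 779 / 785
A = 0.9924

0.9924


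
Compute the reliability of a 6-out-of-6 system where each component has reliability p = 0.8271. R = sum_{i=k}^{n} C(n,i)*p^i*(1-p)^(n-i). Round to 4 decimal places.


k = 6, n = 6, p = 0.8271
i=6: C(6,6)=1 * 0.8271^6 * 0.1729^0 = 0.3201
R = sum of terms = 0.3201

0.3201


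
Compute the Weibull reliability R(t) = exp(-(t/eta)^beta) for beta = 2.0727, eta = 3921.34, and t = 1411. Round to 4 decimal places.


beta = 2.0727, eta = 3921.34, t = 1411
t/eta = 1411 / 3921.34 = 0.3598
(t/eta)^beta = 0.3598^2.0727 = 0.1202
R(t) = exp(-0.1202)
R(t) = 0.8867

0.8867


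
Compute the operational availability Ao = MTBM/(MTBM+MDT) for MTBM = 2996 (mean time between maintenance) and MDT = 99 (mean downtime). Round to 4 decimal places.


MTBM = 2996
MDT = 99
MTBM + MDT = 3095
Ao = 2996 / 3095
Ao = 0.968

0.968


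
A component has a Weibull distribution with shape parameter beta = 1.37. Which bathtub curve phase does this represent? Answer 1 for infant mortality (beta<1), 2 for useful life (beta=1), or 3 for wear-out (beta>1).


beta = 1.37
Compare beta to 1:
beta < 1 => infant mortality (phase 1)
beta = 1 => useful life (phase 2)
beta > 1 => wear-out (phase 3)
Since beta = 1.37, this is wear-out (increasing failure rate)
Phase = 3

3


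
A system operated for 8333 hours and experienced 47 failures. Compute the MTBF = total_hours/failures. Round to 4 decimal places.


total_hours = 8333
failures = 47
MTBF = 8333 / 47
MTBF = 177.2979

177.2979


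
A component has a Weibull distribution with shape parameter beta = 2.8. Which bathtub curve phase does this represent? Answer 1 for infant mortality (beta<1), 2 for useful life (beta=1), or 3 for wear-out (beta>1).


beta = 2.8
Compare beta to 1:
beta < 1 => infant mortality (phase 1)
beta = 1 => useful life (phase 2)
beta > 1 => wear-out (phase 3)
Since beta = 2.8, this is wear-out (increasing failure rate)
Phase = 3

3


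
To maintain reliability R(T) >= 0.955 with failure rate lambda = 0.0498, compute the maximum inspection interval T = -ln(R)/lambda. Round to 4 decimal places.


R_target = 0.955
lambda = 0.0498
-ln(0.955) = 0.046
T = 0.046 / 0.0498
T = 0.9246

0.9246


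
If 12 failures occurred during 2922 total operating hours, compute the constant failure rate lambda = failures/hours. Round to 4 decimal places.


failures = 12
total_hours = 2922
lambda = 12 / 2922
lambda = 0.0041

0.0041


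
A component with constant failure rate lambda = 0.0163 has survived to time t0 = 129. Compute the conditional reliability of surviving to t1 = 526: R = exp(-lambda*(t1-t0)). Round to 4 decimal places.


lambda = 0.0163
t0 = 129, t1 = 526
t1 - t0 = 397
lambda * (t1-t0) = 0.0163 * 397 = 6.4711
R = exp(-6.4711)
R = 0.0015

0.0015


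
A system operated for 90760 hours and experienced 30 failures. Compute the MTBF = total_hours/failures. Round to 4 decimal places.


total_hours = 90760
failures = 30
MTBF = 90760 / 30
MTBF = 3025.3333

3025.3333


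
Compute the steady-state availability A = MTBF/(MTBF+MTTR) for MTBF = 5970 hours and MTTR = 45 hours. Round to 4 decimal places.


MTBF = 5970
MTTR = 45
MTBF + MTTR = 6015
A = 5970 / 6015
A = 0.9925

0.9925


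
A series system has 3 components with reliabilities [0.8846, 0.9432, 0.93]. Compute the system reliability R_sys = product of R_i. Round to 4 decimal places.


Components: [0.8846, 0.9432, 0.93]
After component 1 (R=0.8846): product = 0.8846
After component 2 (R=0.9432): product = 0.8344
After component 3 (R=0.93): product = 0.7759
R_sys = 0.7759

0.7759


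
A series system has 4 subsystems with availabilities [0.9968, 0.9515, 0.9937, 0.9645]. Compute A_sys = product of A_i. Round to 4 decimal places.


Subsystems: [0.9968, 0.9515, 0.9937, 0.9645]
After subsystem 1 (A=0.9968): product = 0.9968
After subsystem 2 (A=0.9515): product = 0.9485
After subsystem 3 (A=0.9937): product = 0.9425
After subsystem 4 (A=0.9645): product = 0.909
A_sys = 0.909

0.909


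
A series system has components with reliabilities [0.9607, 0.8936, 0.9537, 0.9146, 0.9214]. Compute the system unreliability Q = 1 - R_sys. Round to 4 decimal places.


Components: [0.9607, 0.8936, 0.9537, 0.9146, 0.9214]
After component 1: product = 0.9607
After component 2: product = 0.8585
After component 3: product = 0.8187
After component 4: product = 0.7488
After component 5: product = 0.69
R_sys = 0.69
Q = 1 - 0.69 = 0.31

0.31


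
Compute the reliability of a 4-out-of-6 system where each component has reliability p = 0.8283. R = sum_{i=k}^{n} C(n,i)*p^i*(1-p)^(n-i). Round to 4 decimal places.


k = 4, n = 6, p = 0.8283
i=4: C(6,4)=15 * 0.8283^4 * 0.1717^2 = 0.2082
i=5: C(6,5)=6 * 0.8283^5 * 0.1717^1 = 0.4017
i=6: C(6,6)=1 * 0.8283^6 * 0.1717^0 = 0.3229
R = sum of terms = 0.9328

0.9328


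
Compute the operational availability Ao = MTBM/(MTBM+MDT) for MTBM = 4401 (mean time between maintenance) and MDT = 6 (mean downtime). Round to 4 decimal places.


MTBM = 4401
MDT = 6
MTBM + MDT = 4407
Ao = 4401 / 4407
Ao = 0.9986

0.9986


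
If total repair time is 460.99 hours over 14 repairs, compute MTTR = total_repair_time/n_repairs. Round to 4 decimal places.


total_repair_time = 460.99
n_repairs = 14
MTTR = 460.99 / 14
MTTR = 32.9279

32.9279


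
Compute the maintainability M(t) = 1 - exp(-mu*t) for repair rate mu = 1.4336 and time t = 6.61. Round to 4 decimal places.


mu = 1.4336, t = 6.61
mu * t = 1.4336 * 6.61 = 9.4761
exp(-9.4761) = 0.0001
M(t) = 1 - 0.0001
M(t) = 0.9999

0.9999


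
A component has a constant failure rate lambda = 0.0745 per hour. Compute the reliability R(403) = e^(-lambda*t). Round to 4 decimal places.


lambda = 0.0745
t = 403
lambda * t = 30.0235
R(t) = e^(-30.0235)
R(t) = 0.0

0.0


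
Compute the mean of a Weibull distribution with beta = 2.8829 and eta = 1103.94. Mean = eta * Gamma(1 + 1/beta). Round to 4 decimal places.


beta = 2.8829, eta = 1103.94
1/beta = 0.3469
1 + 1/beta = 1.3469
Gamma(1.3469) = 0.8915
Mean = 1103.94 * 0.8915
Mean = 984.1335

984.1335


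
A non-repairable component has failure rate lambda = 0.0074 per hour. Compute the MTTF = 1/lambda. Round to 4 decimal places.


lambda = 0.0074
MTTF = 1 / 0.0074
MTTF = 135.1351

135.1351


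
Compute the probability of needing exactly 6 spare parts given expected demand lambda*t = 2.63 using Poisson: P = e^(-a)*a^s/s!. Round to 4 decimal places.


a = 2.63, s = 6
e^(-a) = e^(-2.63) = 0.0721
a^s = 2.63^6 = 330.9287
s! = 720
P = 0.0721 * 330.9287 / 720
P = 0.0331

0.0331


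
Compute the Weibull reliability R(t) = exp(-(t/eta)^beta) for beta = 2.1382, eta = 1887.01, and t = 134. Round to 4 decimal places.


beta = 2.1382, eta = 1887.01, t = 134
t/eta = 134 / 1887.01 = 0.071
(t/eta)^beta = 0.071^2.1382 = 0.0035
R(t) = exp(-0.0035)
R(t) = 0.9965

0.9965


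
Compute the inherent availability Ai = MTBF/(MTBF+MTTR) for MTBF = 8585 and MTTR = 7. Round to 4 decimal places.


MTBF = 8585
MTTR = 7
MTBF + MTTR = 8592
Ai = 8585 / 8592
Ai = 0.9992

0.9992


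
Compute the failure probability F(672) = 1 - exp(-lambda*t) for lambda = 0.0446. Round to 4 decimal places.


lambda = 0.0446, t = 672
lambda * t = 29.9712
exp(-29.9712) = 0.0
F(t) = 1 - 0.0
F(t) = 1.0

1.0


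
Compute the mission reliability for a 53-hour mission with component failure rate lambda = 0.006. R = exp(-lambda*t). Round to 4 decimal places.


lambda = 0.006
mission_time = 53
lambda * t = 0.006 * 53 = 0.318
R = exp(-0.318)
R = 0.7276

0.7276


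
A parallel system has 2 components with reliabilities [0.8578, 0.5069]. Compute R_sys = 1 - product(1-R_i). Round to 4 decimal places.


Components: [0.8578, 0.5069]
(1 - 0.8578) = 0.1422, running product = 0.1422
(1 - 0.5069) = 0.4931, running product = 0.0701
Product of (1-R_i) = 0.0701
R_sys = 1 - 0.0701 = 0.9299

0.9299


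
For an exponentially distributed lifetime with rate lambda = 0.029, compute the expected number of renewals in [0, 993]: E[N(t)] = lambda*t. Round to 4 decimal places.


lambda = 0.029
t = 993
E[N(t)] = lambda * t
E[N(t)] = 0.029 * 993
E[N(t)] = 28.797

28.797


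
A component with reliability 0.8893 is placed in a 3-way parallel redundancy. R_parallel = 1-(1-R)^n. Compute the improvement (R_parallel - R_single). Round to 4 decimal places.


R_single = 0.8893, n = 3
1 - R_single = 0.1107
(1 - R_single)^n = 0.1107^3 = 0.0014
R_parallel = 1 - 0.0014 = 0.9986
Improvement = 0.9986 - 0.8893
Improvement = 0.1093

0.1093


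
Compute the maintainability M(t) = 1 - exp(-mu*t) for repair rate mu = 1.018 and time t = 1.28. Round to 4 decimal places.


mu = 1.018, t = 1.28
mu * t = 1.018 * 1.28 = 1.303
exp(-1.303) = 0.2717
M(t) = 1 - 0.2717
M(t) = 0.7283

0.7283


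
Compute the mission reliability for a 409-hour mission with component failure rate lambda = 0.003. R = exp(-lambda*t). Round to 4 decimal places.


lambda = 0.003
mission_time = 409
lambda * t = 0.003 * 409 = 1.227
R = exp(-1.227)
R = 0.2932

0.2932


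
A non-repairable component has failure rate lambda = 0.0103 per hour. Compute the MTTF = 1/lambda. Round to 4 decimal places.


lambda = 0.0103
MTTF = 1 / 0.0103
MTTF = 97.0874

97.0874


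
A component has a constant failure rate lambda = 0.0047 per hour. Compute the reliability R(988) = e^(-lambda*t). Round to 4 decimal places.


lambda = 0.0047
t = 988
lambda * t = 4.6436
R(t) = e^(-4.6436)
R(t) = 0.0096

0.0096


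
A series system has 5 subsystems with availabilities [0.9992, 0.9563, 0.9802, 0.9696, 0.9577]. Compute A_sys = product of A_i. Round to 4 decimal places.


Subsystems: [0.9992, 0.9563, 0.9802, 0.9696, 0.9577]
After subsystem 1 (A=0.9992): product = 0.9992
After subsystem 2 (A=0.9563): product = 0.9555
After subsystem 3 (A=0.9802): product = 0.9366
After subsystem 4 (A=0.9696): product = 0.9081
After subsystem 5 (A=0.9577): product = 0.8697
A_sys = 0.8697

0.8697


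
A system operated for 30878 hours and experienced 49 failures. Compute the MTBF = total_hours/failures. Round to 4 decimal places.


total_hours = 30878
failures = 49
MTBF = 30878 / 49
MTBF = 630.1633

630.1633


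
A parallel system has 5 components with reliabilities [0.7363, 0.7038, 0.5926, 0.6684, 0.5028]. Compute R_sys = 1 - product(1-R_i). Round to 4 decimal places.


Components: [0.7363, 0.7038, 0.5926, 0.6684, 0.5028]
(1 - 0.7363) = 0.2637, running product = 0.2637
(1 - 0.7038) = 0.2962, running product = 0.0781
(1 - 0.5926) = 0.4074, running product = 0.0318
(1 - 0.6684) = 0.3316, running product = 0.0106
(1 - 0.5028) = 0.4972, running product = 0.0052
Product of (1-R_i) = 0.0052
R_sys = 1 - 0.0052 = 0.9948

0.9948


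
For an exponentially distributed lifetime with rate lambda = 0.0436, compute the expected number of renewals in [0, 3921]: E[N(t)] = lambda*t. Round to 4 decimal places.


lambda = 0.0436
t = 3921
E[N(t)] = lambda * t
E[N(t)] = 0.0436 * 3921
E[N(t)] = 170.9556

170.9556


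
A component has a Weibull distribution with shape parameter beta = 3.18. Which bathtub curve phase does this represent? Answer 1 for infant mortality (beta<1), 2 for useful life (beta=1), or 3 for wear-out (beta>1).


beta = 3.18
Compare beta to 1:
beta < 1 => infant mortality (phase 1)
beta = 1 => useful life (phase 2)
beta > 1 => wear-out (phase 3)
Since beta = 3.18, this is wear-out (increasing failure rate)
Phase = 3

3


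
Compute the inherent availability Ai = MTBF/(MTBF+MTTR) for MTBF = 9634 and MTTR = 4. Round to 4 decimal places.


MTBF = 9634
MTTR = 4
MTBF + MTTR = 9638
Ai = 9634 / 9638
Ai = 0.9996

0.9996


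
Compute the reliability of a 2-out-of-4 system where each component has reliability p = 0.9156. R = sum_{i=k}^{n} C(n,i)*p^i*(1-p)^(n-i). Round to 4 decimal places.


k = 2, n = 4, p = 0.9156
i=2: C(4,2)=6 * 0.9156^2 * 0.0844^2 = 0.0358
i=3: C(4,3)=4 * 0.9156^3 * 0.0844^1 = 0.2591
i=4: C(4,4)=1 * 0.9156^4 * 0.0844^0 = 0.7028
R = sum of terms = 0.9977

0.9977


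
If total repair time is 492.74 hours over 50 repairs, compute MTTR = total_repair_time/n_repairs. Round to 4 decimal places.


total_repair_time = 492.74
n_repairs = 50
MTTR = 492.74 / 50
MTTR = 9.8548

9.8548


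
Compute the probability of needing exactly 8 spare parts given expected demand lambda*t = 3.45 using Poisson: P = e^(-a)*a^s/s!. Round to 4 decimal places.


a = 3.45, s = 8
e^(-a) = e^(-3.45) = 0.0317
a^s = 3.45^8 = 20070.249
s! = 40320
P = 0.0317 * 20070.249 / 40320
P = 0.0158

0.0158


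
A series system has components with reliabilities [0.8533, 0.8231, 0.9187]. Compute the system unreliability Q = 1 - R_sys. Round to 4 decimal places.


Components: [0.8533, 0.8231, 0.9187]
After component 1: product = 0.8533
After component 2: product = 0.7024
After component 3: product = 0.6453
R_sys = 0.6453
Q = 1 - 0.6453 = 0.3547

0.3547


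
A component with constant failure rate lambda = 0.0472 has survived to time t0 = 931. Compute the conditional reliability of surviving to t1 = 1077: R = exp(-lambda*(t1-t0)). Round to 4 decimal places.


lambda = 0.0472
t0 = 931, t1 = 1077
t1 - t0 = 146
lambda * (t1-t0) = 0.0472 * 146 = 6.8912
R = exp(-6.8912)
R = 0.001

0.001


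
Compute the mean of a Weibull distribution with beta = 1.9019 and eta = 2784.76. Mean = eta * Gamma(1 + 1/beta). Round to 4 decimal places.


beta = 1.9019, eta = 2784.76
1/beta = 0.5258
1 + 1/beta = 1.5258
Gamma(1.5258) = 0.8873
Mean = 2784.76 * 0.8873
Mean = 2471.0152

2471.0152


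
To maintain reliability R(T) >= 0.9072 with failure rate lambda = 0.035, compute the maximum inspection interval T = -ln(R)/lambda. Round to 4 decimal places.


R_target = 0.9072
lambda = 0.035
-ln(0.9072) = 0.0974
T = 0.0974 / 0.035
T = 2.7826

2.7826


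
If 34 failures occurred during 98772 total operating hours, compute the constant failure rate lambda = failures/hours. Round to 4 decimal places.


failures = 34
total_hours = 98772
lambda = 34 / 98772
lambda = 0.0003

0.0003


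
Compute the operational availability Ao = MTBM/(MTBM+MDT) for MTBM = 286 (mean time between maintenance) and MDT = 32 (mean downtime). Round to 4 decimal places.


MTBM = 286
MDT = 32
MTBM + MDT = 318
Ao = 286 / 318
Ao = 0.8994

0.8994


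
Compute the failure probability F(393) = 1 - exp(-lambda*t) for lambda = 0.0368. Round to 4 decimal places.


lambda = 0.0368, t = 393
lambda * t = 14.4624
exp(-14.4624) = 0.0
F(t) = 1 - 0.0
F(t) = 1.0

1.0


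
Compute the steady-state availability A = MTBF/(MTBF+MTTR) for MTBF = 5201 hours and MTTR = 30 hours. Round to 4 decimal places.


MTBF = 5201
MTTR = 30
MTBF + MTTR = 5231
A = 5201 / 5231
A = 0.9943

0.9943


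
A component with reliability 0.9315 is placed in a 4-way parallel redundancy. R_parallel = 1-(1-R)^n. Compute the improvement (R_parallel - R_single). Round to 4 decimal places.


R_single = 0.9315, n = 4
1 - R_single = 0.0685
(1 - R_single)^n = 0.0685^4 = 0.0
R_parallel = 1 - 0.0 = 1.0
Improvement = 1.0 - 0.9315
Improvement = 0.0685

0.0685


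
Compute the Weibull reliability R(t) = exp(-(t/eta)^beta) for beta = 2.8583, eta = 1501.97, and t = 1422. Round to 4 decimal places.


beta = 2.8583, eta = 1501.97, t = 1422
t/eta = 1422 / 1501.97 = 0.9468
(t/eta)^beta = 0.9468^2.8583 = 0.8552
R(t) = exp(-0.8552)
R(t) = 0.4252

0.4252


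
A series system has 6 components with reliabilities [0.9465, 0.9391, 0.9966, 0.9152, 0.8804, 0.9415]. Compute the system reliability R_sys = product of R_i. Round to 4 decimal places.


Components: [0.9465, 0.9391, 0.9966, 0.9152, 0.8804, 0.9415]
After component 1 (R=0.9465): product = 0.9465
After component 2 (R=0.9391): product = 0.8889
After component 3 (R=0.9966): product = 0.8858
After component 4 (R=0.9152): product = 0.8107
After component 5 (R=0.8804): product = 0.7138
After component 6 (R=0.9415): product = 0.672
R_sys = 0.672

0.672


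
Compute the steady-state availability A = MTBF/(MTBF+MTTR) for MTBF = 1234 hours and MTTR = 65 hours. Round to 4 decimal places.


MTBF = 1234
MTTR = 65
MTBF + MTTR = 1299
A = 1234 / 1299
A = 0.95

0.95


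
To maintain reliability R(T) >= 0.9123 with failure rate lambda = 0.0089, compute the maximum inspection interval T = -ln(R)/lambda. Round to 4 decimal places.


R_target = 0.9123
lambda = 0.0089
-ln(0.9123) = 0.0918
T = 0.0918 / 0.0089
T = 10.3131

10.3131


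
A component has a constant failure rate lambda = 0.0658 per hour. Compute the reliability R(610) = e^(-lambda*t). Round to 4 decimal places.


lambda = 0.0658
t = 610
lambda * t = 40.138
R(t) = e^(-40.138)
R(t) = 0.0

0.0


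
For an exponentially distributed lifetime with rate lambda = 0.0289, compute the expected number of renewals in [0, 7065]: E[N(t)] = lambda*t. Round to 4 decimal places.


lambda = 0.0289
t = 7065
E[N(t)] = lambda * t
E[N(t)] = 0.0289 * 7065
E[N(t)] = 204.1785

204.1785


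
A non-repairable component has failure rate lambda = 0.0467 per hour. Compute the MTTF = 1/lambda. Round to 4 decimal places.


lambda = 0.0467
MTTF = 1 / 0.0467
MTTF = 21.4133

21.4133


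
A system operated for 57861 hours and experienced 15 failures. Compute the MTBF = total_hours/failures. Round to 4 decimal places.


total_hours = 57861
failures = 15
MTBF = 57861 / 15
MTBF = 3857.4

3857.4


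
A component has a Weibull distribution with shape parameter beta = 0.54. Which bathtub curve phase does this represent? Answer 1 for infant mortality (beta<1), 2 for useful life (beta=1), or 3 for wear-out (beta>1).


beta = 0.54
Compare beta to 1:
beta < 1 => infant mortality (phase 1)
beta = 1 => useful life (phase 2)
beta > 1 => wear-out (phase 3)
Since beta = 0.54, this is infant mortality (decreasing failure rate)
Phase = 1

1


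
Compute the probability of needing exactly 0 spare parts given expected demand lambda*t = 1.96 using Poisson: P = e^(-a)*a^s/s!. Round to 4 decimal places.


a = 1.96, s = 0
e^(-a) = e^(-1.96) = 0.1409
a^s = 1.96^0 = 1.0
s! = 1
P = 0.1409 * 1.0 / 1
P = 0.1409

0.1409


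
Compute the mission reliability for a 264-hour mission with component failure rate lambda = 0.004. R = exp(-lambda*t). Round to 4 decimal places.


lambda = 0.004
mission_time = 264
lambda * t = 0.004 * 264 = 1.056
R = exp(-1.056)
R = 0.3478

0.3478


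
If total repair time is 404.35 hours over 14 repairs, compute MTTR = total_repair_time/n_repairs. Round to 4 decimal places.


total_repair_time = 404.35
n_repairs = 14
MTTR = 404.35 / 14
MTTR = 28.8821

28.8821


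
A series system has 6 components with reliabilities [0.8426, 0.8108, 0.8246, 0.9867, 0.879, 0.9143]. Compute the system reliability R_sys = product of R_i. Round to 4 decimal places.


Components: [0.8426, 0.8108, 0.8246, 0.9867, 0.879, 0.9143]
After component 1 (R=0.8426): product = 0.8426
After component 2 (R=0.8108): product = 0.6832
After component 3 (R=0.8246): product = 0.5634
After component 4 (R=0.9867): product = 0.5559
After component 5 (R=0.879): product = 0.4886
After component 6 (R=0.9143): product = 0.4467
R_sys = 0.4467

0.4467


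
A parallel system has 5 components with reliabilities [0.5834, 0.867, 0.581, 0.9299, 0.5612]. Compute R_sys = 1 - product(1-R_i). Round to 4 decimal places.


Components: [0.5834, 0.867, 0.581, 0.9299, 0.5612]
(1 - 0.5834) = 0.4166, running product = 0.4166
(1 - 0.867) = 0.133, running product = 0.0554
(1 - 0.581) = 0.419, running product = 0.0232
(1 - 0.9299) = 0.0701, running product = 0.0016
(1 - 0.5612) = 0.4388, running product = 0.0007
Product of (1-R_i) = 0.0007
R_sys = 1 - 0.0007 = 0.9993

0.9993


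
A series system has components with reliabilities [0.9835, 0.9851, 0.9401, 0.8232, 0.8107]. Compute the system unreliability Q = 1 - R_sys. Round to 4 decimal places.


Components: [0.9835, 0.9851, 0.9401, 0.8232, 0.8107]
After component 1: product = 0.9835
After component 2: product = 0.9688
After component 3: product = 0.9108
After component 4: product = 0.7498
After component 5: product = 0.6078
R_sys = 0.6078
Q = 1 - 0.6078 = 0.3922

0.3922


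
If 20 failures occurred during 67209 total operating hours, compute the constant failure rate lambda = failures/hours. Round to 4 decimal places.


failures = 20
total_hours = 67209
lambda = 20 / 67209
lambda = 0.0003

0.0003


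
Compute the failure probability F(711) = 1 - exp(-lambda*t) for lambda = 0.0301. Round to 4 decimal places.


lambda = 0.0301, t = 711
lambda * t = 21.4011
exp(-21.4011) = 0.0
F(t) = 1 - 0.0
F(t) = 1.0

1.0


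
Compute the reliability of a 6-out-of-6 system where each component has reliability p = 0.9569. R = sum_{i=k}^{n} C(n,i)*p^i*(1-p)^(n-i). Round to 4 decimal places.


k = 6, n = 6, p = 0.9569
i=6: C(6,6)=1 * 0.9569^6 * 0.0431^0 = 0.7677
R = sum of terms = 0.7677

0.7677


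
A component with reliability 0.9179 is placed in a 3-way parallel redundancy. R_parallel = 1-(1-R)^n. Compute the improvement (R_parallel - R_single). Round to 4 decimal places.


R_single = 0.9179, n = 3
1 - R_single = 0.0821
(1 - R_single)^n = 0.0821^3 = 0.0006
R_parallel = 1 - 0.0006 = 0.9994
Improvement = 0.9994 - 0.9179
Improvement = 0.0815

0.0815


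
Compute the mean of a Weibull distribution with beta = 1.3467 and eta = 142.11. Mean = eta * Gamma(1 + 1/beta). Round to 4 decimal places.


beta = 1.3467, eta = 142.11
1/beta = 0.7426
1 + 1/beta = 1.7426
Gamma(1.7426) = 0.9174
Mean = 142.11 * 0.9174
Mean = 130.3704

130.3704


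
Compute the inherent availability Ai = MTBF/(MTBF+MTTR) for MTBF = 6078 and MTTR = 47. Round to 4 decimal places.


MTBF = 6078
MTTR = 47
MTBF + MTTR = 6125
Ai = 6078 / 6125
Ai = 0.9923

0.9923


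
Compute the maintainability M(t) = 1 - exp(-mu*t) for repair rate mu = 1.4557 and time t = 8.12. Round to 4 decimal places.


mu = 1.4557, t = 8.12
mu * t = 1.4557 * 8.12 = 11.8203
exp(-11.8203) = 0.0
M(t) = 1 - 0.0
M(t) = 1.0

1.0


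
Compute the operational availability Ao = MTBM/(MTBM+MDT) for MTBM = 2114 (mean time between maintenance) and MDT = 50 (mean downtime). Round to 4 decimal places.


MTBM = 2114
MDT = 50
MTBM + MDT = 2164
Ao = 2114 / 2164
Ao = 0.9769

0.9769


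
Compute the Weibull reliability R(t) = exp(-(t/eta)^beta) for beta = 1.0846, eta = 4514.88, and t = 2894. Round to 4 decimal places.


beta = 1.0846, eta = 4514.88, t = 2894
t/eta = 2894 / 4514.88 = 0.641
(t/eta)^beta = 0.641^1.0846 = 0.6173
R(t) = exp(-0.6173)
R(t) = 0.5394

0.5394


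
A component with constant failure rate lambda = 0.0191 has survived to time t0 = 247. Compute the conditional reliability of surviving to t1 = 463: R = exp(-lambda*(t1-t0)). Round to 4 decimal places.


lambda = 0.0191
t0 = 247, t1 = 463
t1 - t0 = 216
lambda * (t1-t0) = 0.0191 * 216 = 4.1256
R = exp(-4.1256)
R = 0.0162

0.0162


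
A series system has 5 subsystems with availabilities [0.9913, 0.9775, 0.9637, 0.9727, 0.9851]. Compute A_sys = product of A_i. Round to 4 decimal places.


Subsystems: [0.9913, 0.9775, 0.9637, 0.9727, 0.9851]
After subsystem 1 (A=0.9913): product = 0.9913
After subsystem 2 (A=0.9775): product = 0.969
After subsystem 3 (A=0.9637): product = 0.9338
After subsystem 4 (A=0.9727): product = 0.9083
After subsystem 5 (A=0.9851): product = 0.8948
A_sys = 0.8948

0.8948


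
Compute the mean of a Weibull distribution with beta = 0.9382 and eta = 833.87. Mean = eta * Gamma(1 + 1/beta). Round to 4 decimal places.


beta = 0.9382, eta = 833.87
1/beta = 1.0659
1 + 1/beta = 2.0659
Gamma(2.0659) = 1.0297
Mean = 833.87 * 1.0297
Mean = 858.6033

858.6033


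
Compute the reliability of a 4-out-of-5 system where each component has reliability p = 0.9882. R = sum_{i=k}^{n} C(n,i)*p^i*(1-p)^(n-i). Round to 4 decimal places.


k = 4, n = 5, p = 0.9882
i=4: C(5,4)=5 * 0.9882^4 * 0.0118^1 = 0.0563
i=5: C(5,5)=1 * 0.9882^5 * 0.0118^0 = 0.9424
R = sum of terms = 0.9986

0.9986


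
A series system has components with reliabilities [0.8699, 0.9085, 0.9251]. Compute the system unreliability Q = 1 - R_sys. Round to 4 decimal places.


Components: [0.8699, 0.9085, 0.9251]
After component 1: product = 0.8699
After component 2: product = 0.7903
After component 3: product = 0.7311
R_sys = 0.7311
Q = 1 - 0.7311 = 0.2689

0.2689


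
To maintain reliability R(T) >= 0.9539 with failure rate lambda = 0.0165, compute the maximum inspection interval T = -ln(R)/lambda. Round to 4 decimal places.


R_target = 0.9539
lambda = 0.0165
-ln(0.9539) = 0.0472
T = 0.0472 / 0.0165
T = 2.8604

2.8604


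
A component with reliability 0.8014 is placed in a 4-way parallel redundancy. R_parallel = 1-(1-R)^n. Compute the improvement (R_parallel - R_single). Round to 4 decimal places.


R_single = 0.8014, n = 4
1 - R_single = 0.1986
(1 - R_single)^n = 0.1986^4 = 0.0016
R_parallel = 1 - 0.0016 = 0.9984
Improvement = 0.9984 - 0.8014
Improvement = 0.197

0.197


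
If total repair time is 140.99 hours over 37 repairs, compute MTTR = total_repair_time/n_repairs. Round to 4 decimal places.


total_repair_time = 140.99
n_repairs = 37
MTTR = 140.99 / 37
MTTR = 3.8105

3.8105


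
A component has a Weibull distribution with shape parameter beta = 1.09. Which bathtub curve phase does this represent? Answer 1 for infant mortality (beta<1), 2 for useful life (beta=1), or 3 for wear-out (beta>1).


beta = 1.09
Compare beta to 1:
beta < 1 => infant mortality (phase 1)
beta = 1 => useful life (phase 2)
beta > 1 => wear-out (phase 3)
Since beta = 1.09, this is wear-out (increasing failure rate)
Phase = 3

3


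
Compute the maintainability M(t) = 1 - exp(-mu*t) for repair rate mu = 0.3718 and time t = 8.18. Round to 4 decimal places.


mu = 0.3718, t = 8.18
mu * t = 0.3718 * 8.18 = 3.0413
exp(-3.0413) = 0.0478
M(t) = 1 - 0.0478
M(t) = 0.9522

0.9522


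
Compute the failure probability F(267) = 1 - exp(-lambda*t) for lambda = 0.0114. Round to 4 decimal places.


lambda = 0.0114, t = 267
lambda * t = 3.0438
exp(-3.0438) = 0.0477
F(t) = 1 - 0.0477
F(t) = 0.9523

0.9523


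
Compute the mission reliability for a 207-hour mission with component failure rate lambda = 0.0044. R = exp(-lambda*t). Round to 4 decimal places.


lambda = 0.0044
mission_time = 207
lambda * t = 0.0044 * 207 = 0.9108
R = exp(-0.9108)
R = 0.4022

0.4022


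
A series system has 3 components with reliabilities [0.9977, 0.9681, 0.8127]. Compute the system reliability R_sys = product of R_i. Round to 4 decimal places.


Components: [0.9977, 0.9681, 0.8127]
After component 1 (R=0.9977): product = 0.9977
After component 2 (R=0.9681): product = 0.9659
After component 3 (R=0.8127): product = 0.785
R_sys = 0.785

0.785


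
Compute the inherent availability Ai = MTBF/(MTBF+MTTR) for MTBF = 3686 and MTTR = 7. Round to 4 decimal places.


MTBF = 3686
MTTR = 7
MTBF + MTTR = 3693
Ai = 3686 / 3693
Ai = 0.9981

0.9981


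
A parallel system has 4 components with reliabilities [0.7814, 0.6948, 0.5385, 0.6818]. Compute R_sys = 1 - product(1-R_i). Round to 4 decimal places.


Components: [0.7814, 0.6948, 0.5385, 0.6818]
(1 - 0.7814) = 0.2186, running product = 0.2186
(1 - 0.6948) = 0.3052, running product = 0.0667
(1 - 0.5385) = 0.4615, running product = 0.0308
(1 - 0.6818) = 0.3182, running product = 0.0098
Product of (1-R_i) = 0.0098
R_sys = 1 - 0.0098 = 0.9902

0.9902


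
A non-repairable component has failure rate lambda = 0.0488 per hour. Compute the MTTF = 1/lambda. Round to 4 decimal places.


lambda = 0.0488
MTTF = 1 / 0.0488
MTTF = 20.4918

20.4918


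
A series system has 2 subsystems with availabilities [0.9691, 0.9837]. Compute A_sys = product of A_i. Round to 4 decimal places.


Subsystems: [0.9691, 0.9837]
After subsystem 1 (A=0.9691): product = 0.9691
After subsystem 2 (A=0.9837): product = 0.9533
A_sys = 0.9533

0.9533


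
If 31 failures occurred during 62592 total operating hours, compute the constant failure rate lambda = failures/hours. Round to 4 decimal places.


failures = 31
total_hours = 62592
lambda = 31 / 62592
lambda = 0.0005

0.0005


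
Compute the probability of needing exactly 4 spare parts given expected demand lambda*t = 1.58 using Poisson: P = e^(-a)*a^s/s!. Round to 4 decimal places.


a = 1.58, s = 4
e^(-a) = e^(-1.58) = 0.206
a^s = 1.58^4 = 6.232
s! = 24
P = 0.206 * 6.232 / 24
P = 0.0535

0.0535


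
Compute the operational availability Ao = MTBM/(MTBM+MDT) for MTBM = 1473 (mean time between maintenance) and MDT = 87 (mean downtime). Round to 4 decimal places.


MTBM = 1473
MDT = 87
MTBM + MDT = 1560
Ao = 1473 / 1560
Ao = 0.9442

0.9442


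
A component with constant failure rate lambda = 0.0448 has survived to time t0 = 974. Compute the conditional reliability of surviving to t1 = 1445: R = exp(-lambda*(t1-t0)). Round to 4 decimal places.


lambda = 0.0448
t0 = 974, t1 = 1445
t1 - t0 = 471
lambda * (t1-t0) = 0.0448 * 471 = 21.1008
R = exp(-21.1008)
R = 0.0

0.0


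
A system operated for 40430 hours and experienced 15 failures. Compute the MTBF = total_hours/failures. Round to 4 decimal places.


total_hours = 40430
failures = 15
MTBF = 40430 / 15
MTBF = 2695.3333

2695.3333


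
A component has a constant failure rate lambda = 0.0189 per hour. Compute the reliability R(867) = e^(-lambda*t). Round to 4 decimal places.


lambda = 0.0189
t = 867
lambda * t = 16.3863
R(t) = e^(-16.3863)
R(t) = 0.0

0.0
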